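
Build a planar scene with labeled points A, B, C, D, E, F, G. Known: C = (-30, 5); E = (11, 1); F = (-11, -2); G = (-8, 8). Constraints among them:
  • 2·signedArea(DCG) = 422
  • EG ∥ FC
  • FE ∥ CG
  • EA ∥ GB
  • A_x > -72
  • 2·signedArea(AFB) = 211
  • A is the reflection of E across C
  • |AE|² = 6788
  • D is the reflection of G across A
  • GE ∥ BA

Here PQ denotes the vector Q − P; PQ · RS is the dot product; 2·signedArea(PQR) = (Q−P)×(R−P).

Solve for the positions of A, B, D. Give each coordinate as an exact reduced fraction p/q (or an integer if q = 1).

1. A_x = -71  [A is the reflection of E across C]
2. A_y = 9  [A is the reflection of E across C]
   → A = (-71, 9)
3. B_x = -90  [GE ∥ BA ∩ EA ∥ GB]
4. B_y = 16  [GE ∥ BA ∩ EA ∥ GB]
   → B = (-90, 16)
5. D_x = -134  [D is the reflection of G across A]
6. D_y = 10  [D is the reflection of G across A]
   → D = (-134, 10)

A = (-71, 9)
B = (-90, 16)
D = (-134, 10)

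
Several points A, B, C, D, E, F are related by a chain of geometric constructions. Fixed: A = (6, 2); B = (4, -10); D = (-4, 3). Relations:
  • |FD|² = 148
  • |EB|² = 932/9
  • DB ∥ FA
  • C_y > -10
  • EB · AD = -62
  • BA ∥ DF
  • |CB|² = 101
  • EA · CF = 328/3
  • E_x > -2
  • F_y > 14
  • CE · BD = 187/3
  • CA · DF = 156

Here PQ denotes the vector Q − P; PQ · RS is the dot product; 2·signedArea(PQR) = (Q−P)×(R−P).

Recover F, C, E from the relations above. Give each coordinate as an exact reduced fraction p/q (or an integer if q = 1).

1. F_x = -2  [DB ∥ FA ∩ BA ∥ DF]
2. F_y = 15  [DB ∥ FA ∩ BA ∥ DF]
   → F = (-2, 15)
3. C_x = -6  [line -2·x + -12·y + -120 = 0 ∩ |CB|² = 101]
4. C_y = -9  [line -2·x + -12·y + -120 = 0 ∩ |CB|² = 101]
   → C = (-6, -9)
5. E_x = -4/3  [CE · BD = 187/3 ∩ EA · CF = 328/3]
6. E_y = -4/3  [CE · BD = 187/3 ∩ EA · CF = 328/3]
   → E = (-4/3, -4/3)

C = (-6, -9)
E = (-4/3, -4/3)
F = (-2, 15)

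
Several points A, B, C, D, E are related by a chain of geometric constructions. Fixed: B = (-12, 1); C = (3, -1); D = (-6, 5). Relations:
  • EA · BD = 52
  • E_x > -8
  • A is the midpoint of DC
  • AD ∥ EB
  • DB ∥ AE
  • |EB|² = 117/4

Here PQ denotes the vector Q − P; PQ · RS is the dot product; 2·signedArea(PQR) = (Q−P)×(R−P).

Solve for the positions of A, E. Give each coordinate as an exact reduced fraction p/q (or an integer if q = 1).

A = (-3/2, 2)
E = (-15/2, -2)

1. A_x = -3/2  [A is the midpoint of DC]
2. A_y = 2  [A is the midpoint of DC]
   → A = (-3/2, 2)
3. E_x = -15/2  [AD ∥ EB ∩ DB ∥ AE]
4. E_y = -2  [AD ∥ EB ∩ DB ∥ AE]
   → E = (-15/2, -2)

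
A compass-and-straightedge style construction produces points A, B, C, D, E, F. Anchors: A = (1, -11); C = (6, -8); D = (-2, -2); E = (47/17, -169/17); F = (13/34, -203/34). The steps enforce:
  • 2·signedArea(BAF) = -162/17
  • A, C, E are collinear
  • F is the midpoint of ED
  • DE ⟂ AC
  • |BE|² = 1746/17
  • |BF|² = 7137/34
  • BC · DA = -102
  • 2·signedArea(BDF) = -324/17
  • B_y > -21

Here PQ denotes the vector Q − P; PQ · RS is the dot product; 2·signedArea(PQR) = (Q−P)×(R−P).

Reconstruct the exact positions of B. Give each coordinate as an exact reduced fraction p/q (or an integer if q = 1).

1. B_x = 4  [2·signedArea(BAF) = -162/17 ∩ BC · DA = -102]
2. B_y = -20  [2·signedArea(BAF) = -162/17 ∩ BC · DA = -102]
   → B = (4, -20)

B = (4, -20)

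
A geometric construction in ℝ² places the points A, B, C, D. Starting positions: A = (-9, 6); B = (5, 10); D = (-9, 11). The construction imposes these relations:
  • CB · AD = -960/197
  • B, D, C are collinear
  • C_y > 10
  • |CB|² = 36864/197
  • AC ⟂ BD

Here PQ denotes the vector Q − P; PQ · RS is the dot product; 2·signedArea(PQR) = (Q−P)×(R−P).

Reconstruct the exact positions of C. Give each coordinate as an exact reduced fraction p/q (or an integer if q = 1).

C = (-1703/197, 2162/197)

1. C_x = -1703/197  [B, D, C are collinear ∩ AC ⟂ BD]
2. C_y = 2162/197  [B, D, C are collinear ∩ AC ⟂ BD]
   → C = (-1703/197, 2162/197)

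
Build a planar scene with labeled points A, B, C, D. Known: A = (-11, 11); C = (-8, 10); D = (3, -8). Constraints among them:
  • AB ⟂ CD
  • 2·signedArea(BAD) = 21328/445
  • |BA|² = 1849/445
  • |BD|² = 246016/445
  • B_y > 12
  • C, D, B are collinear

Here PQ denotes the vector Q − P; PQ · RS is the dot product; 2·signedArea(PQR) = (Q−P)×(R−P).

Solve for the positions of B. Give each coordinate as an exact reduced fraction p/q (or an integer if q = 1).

B = (-4121/445, 5368/445)

1. B_x = -4121/445  [C, D, B are collinear ∩ AB ⟂ CD]
2. B_y = 5368/445  [C, D, B are collinear ∩ AB ⟂ CD]
   → B = (-4121/445, 5368/445)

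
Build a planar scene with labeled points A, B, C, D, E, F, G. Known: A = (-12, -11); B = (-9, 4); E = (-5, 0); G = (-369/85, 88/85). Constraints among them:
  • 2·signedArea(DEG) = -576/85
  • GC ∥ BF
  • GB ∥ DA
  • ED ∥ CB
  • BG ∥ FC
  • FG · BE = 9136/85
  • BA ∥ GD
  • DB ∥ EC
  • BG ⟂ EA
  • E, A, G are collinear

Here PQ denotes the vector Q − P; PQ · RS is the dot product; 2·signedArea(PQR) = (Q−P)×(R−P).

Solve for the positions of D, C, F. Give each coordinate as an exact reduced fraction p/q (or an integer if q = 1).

C = (-566/85, 1527/85)
D = (-624/85, -1187/85)
F = (-962/85, 1779/85)

1. D_x = -624/85  [GB ∥ DA ∩ BA ∥ GD]
2. D_y = -1187/85  [GB ∥ DA ∩ BA ∥ GD]
   → D = (-624/85, -1187/85)
3. C_x = -566/85  [ED ∥ CB ∩ DB ∥ EC]
4. C_y = 1527/85  [ED ∥ CB ∩ DB ∥ EC]
   → C = (-566/85, 1527/85)
5. F_x = -962/85  [BG ∥ FC ∩ GC ∥ BF]
6. F_y = 1779/85  [BG ∥ FC ∩ GC ∥ BF]
   → F = (-962/85, 1779/85)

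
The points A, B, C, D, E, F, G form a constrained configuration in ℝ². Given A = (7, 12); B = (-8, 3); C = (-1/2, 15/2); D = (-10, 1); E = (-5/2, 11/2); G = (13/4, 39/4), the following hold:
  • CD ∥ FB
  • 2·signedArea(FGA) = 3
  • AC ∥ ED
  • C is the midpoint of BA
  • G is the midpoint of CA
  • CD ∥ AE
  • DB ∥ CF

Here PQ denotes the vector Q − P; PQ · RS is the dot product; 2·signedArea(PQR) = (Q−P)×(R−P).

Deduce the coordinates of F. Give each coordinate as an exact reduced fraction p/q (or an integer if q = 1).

1. F_x = 3/2  [CD ∥ FB ∩ DB ∥ CF]
2. F_y = 19/2  [CD ∥ FB ∩ DB ∥ CF]
   → F = (3/2, 19/2)

F = (3/2, 19/2)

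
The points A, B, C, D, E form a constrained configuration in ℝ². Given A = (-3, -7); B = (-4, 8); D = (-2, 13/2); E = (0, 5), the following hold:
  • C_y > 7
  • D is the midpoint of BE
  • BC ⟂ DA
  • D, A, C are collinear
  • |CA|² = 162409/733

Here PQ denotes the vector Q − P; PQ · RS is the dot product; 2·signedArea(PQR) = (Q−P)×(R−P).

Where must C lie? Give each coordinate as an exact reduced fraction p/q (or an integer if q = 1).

C = (-1393/733, 5750/733)

1. C_x = -1393/733  [D, A, C are collinear ∩ BC ⟂ DA]
2. C_y = 5750/733  [D, A, C are collinear ∩ BC ⟂ DA]
   → C = (-1393/733, 5750/733)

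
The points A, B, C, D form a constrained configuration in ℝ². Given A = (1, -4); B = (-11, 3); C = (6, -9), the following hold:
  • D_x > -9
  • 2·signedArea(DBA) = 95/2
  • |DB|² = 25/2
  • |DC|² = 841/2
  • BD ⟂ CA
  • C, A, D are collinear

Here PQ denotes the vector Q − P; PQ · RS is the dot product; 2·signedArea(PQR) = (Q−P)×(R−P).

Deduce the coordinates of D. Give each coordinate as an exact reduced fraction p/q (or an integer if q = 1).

1. D_x = -17/2  [C, A, D are collinear ∩ BD ⟂ CA]
2. D_y = 11/2  [C, A, D are collinear ∩ BD ⟂ CA]
   → D = (-17/2, 11/2)

D = (-17/2, 11/2)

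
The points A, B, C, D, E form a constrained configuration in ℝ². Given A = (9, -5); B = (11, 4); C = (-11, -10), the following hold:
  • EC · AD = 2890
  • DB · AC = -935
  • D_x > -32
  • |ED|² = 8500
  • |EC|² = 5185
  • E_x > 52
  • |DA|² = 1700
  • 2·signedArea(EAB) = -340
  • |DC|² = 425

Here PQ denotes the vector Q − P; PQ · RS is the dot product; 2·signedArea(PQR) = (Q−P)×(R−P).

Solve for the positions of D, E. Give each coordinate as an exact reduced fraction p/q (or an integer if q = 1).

D = (-31, -15)
E = (53, 23)

1. D_x = -31  [line 20·x + 5·y + 695 = 0 ∩ |DC|² = 425]
2. D_y = -15  [line 20·x + 5·y + 695 = 0 ∩ |DC|² = 425]
   → D = (-31, -15)
3. E_x = 53  [2·signedArea(EAB) = -340 ∩ EC · AD = 2890]
4. E_y = 23  [2·signedArea(EAB) = -340 ∩ EC · AD = 2890]
   → E = (53, 23)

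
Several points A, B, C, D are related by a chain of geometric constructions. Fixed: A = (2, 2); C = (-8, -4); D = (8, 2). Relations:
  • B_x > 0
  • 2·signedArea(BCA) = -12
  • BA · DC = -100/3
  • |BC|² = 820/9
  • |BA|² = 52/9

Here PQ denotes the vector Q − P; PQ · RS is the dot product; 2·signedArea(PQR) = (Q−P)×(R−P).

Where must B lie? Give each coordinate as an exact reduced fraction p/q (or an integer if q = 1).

B = (2/3, 0)

1. B_x = 2/3  [2·signedArea(BCA) = -12 ∩ BA · DC = -100/3]
2. B_y = 0  [2·signedArea(BCA) = -12 ∩ BA · DC = -100/3]
   → B = (2/3, 0)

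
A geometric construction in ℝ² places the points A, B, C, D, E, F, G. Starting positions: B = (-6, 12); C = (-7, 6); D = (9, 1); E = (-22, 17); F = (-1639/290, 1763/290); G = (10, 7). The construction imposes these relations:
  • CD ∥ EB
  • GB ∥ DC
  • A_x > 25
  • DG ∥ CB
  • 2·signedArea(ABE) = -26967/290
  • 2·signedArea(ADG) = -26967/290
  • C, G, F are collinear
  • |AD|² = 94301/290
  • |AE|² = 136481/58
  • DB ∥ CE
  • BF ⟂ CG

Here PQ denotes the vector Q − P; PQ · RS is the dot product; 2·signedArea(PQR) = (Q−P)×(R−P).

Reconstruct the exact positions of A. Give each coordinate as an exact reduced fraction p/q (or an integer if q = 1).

1. A_x = 7439/290  [2·signedArea(ABE) = -26967/290 ∩ 2·signedArea(ADG) = -26967/290]
2. A_y = 2297/290  [2·signedArea(ABE) = -26967/290 ∩ 2·signedArea(ADG) = -26967/290]
   → A = (7439/290, 2297/290)

A = (7439/290, 2297/290)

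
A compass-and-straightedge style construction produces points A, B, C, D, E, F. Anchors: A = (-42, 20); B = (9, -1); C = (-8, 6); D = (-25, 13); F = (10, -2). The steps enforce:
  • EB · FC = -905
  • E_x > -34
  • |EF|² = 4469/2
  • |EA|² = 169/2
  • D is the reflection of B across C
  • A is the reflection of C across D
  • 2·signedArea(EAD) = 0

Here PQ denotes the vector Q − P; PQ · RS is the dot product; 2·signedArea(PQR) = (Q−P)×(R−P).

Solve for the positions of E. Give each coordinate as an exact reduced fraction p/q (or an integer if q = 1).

E = (-67/2, 33/2)

1. E_x = -67/2  [2·signedArea(EAD) = 0 ∩ EB · FC = -905]
2. E_y = 33/2  [2·signedArea(EAD) = 0 ∩ EB · FC = -905]
   → E = (-67/2, 33/2)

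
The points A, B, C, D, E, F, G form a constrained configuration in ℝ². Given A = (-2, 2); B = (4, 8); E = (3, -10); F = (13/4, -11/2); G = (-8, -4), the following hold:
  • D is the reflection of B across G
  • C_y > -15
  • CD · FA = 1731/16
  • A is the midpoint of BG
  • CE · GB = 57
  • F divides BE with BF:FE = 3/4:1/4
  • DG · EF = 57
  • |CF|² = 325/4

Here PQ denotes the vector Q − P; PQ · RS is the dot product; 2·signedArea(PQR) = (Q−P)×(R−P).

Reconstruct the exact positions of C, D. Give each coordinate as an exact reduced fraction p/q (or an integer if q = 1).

C = (11/4, -29/2)
D = (-20, -16)

1. D_x = -20  [D is the reflection of B across G]
2. D_y = -16  [D is the reflection of B across G]
   → D = (-20, -16)
3. C_x = 11/4  [CE · GB = 57 ∩ CD · FA = 1731/16]
4. C_y = -29/2  [CE · GB = 57 ∩ CD · FA = 1731/16]
   → C = (11/4, -29/2)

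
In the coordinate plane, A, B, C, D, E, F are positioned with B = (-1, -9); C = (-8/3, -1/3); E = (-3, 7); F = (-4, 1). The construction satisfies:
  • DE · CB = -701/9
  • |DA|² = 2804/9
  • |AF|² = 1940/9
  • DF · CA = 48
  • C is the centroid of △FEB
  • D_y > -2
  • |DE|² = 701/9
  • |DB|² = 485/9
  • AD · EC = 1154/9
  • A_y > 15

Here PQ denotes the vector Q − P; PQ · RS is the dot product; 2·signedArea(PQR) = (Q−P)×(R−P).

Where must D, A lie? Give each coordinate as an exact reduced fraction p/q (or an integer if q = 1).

A = (-14/3, 47/3)
D = (-4/3, -5/3)

1. D_x = -4/3  [line -5/3·x + 26/3·y + 110/9 = 0 ∩ |DB|² = 485/9]
2. D_y = -5/3  [line -5/3·x + 26/3·y + 110/9 = 0 ∩ |DB|² = 485/9]
   → D = (-4/3, -5/3)
3. A_x = -14/3  [DF · CA = 48 ∩ AD · EC = 1154/9]
4. A_y = 47/3  [DF · CA = 48 ∩ AD · EC = 1154/9]
   → A = (-14/3, 47/3)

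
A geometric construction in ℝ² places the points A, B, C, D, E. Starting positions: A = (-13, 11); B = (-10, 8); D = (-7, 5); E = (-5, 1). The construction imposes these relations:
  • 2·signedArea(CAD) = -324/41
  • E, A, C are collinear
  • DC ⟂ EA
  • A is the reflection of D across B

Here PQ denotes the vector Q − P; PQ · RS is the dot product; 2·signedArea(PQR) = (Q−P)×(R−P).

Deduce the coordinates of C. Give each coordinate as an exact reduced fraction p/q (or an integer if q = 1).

1. C_x = -317/41  [E, A, C are collinear ∩ DC ⟂ EA]
2. C_y = 181/41  [E, A, C are collinear ∩ DC ⟂ EA]
   → C = (-317/41, 181/41)

C = (-317/41, 181/41)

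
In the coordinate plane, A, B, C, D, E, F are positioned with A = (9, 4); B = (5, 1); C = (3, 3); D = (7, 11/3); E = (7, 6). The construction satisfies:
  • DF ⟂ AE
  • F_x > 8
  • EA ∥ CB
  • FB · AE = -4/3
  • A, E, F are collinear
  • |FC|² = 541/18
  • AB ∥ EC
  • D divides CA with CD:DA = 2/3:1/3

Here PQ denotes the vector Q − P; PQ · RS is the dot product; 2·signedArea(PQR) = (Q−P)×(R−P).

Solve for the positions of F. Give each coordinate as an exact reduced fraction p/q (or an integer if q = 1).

F = (49/6, 29/6)

1. F_x = 49/6  [A, E, F are collinear ∩ DF ⟂ AE]
2. F_y = 29/6  [A, E, F are collinear ∩ DF ⟂ AE]
   → F = (49/6, 29/6)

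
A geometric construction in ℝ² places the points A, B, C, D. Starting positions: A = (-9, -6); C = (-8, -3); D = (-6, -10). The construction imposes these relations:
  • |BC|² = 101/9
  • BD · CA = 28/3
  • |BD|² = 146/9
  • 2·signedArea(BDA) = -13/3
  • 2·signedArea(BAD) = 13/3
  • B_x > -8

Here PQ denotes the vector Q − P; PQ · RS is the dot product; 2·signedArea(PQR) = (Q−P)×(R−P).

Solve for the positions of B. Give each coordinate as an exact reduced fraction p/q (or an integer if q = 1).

B = (-23/3, -19/3)

1. B_x = -23/3  [BD · CA = 28/3 ∩ 2·signedArea(BDA) = -13/3]
2. B_y = -19/3  [BD · CA = 28/3 ∩ 2·signedArea(BDA) = -13/3]
   → B = (-23/3, -19/3)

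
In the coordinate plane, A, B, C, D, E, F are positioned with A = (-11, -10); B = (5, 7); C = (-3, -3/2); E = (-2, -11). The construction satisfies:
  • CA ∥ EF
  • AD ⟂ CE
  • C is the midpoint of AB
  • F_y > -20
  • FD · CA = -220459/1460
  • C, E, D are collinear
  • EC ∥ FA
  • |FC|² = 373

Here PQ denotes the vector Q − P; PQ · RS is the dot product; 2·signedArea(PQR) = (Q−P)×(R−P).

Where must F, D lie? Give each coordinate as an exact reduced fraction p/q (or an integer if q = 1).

D = (-804/365, -3312/365)
F = (-10, -39/2)

1. F_x = -10  [EC ∥ FA ∩ CA ∥ EF]
2. F_y = -39/2  [EC ∥ FA ∩ CA ∥ EF]
   → F = (-10, -39/2)
3. D_x = -804/365  [C, E, D are collinear ∩ AD ⟂ CE]
4. D_y = -3312/365  [C, E, D are collinear ∩ AD ⟂ CE]
   → D = (-804/365, -3312/365)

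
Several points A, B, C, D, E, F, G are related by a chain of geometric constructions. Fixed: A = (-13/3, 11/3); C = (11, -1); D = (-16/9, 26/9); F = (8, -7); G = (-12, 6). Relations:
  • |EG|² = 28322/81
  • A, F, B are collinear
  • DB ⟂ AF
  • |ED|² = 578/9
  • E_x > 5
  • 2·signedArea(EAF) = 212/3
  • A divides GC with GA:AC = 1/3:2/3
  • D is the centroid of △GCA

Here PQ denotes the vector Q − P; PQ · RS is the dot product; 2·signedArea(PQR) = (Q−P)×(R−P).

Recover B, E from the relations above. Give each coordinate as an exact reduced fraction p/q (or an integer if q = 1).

1. B_x = -53552/21537  [A, F, B are collinear ∩ DB ⟂ AF]
2. B_y = 44569/21537  [A, F, B are collinear ∩ DB ⟂ AF]
   → B = (-53552/21537, 44569/21537)
3. E_x = 53/9  [line 32/3·x + 37/3·y + -209/3 = 0 ∩ |ED|² = 578/9]
4. E_y = 5/9  [line 32/3·x + 37/3·y + -209/3 = 0 ∩ |ED|² = 578/9]
   → E = (53/9, 5/9)

B = (-53552/21537, 44569/21537)
E = (53/9, 5/9)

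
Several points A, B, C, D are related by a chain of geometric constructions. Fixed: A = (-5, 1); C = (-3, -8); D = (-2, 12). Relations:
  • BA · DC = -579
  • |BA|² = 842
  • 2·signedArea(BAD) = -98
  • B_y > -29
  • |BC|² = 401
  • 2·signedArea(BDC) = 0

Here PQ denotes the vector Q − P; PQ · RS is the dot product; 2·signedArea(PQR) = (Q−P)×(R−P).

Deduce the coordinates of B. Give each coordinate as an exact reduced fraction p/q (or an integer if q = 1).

B = (-4, -28)

1. B_x = -4  [2·signedArea(BDC) = 0 ∩ 2·signedArea(BAD) = -98]
2. B_y = -28  [2·signedArea(BDC) = 0 ∩ 2·signedArea(BAD) = -98]
   → B = (-4, -28)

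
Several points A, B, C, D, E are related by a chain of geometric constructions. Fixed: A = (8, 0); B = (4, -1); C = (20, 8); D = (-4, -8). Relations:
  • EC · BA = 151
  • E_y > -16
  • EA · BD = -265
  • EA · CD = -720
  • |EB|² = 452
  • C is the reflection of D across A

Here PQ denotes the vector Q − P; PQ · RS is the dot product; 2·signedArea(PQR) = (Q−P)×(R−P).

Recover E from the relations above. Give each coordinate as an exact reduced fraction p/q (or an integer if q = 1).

E = (-12, -15)

1. E_x = -12  [EA · BD = -265 ∩ EA · CD = -720]
2. E_y = -15  [EA · BD = -265 ∩ EA · CD = -720]
   → E = (-12, -15)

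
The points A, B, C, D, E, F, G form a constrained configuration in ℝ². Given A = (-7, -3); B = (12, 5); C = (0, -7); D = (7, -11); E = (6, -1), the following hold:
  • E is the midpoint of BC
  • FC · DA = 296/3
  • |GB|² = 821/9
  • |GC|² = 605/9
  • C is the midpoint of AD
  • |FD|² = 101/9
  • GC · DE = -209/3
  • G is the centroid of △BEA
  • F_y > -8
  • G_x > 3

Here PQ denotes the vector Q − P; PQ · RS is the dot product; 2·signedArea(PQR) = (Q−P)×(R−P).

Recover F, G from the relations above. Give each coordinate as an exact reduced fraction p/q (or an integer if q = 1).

F = (20/3, -23/3)
G = (11/3, 1/3)

1. F_x = 20/3  [line 14·x + -8·y + -464/3 = 0 ∩ |FD|² = 101/9]
2. F_y = -23/3  [line 14·x + -8·y + -464/3 = 0 ∩ |FD|² = 101/9]
   → F = (20/3, -23/3)
3. G_x = 11/3  [G is the centroid of △BEA]
4. G_y = 1/3  [G is the centroid of △BEA]
   → G = (11/3, 1/3)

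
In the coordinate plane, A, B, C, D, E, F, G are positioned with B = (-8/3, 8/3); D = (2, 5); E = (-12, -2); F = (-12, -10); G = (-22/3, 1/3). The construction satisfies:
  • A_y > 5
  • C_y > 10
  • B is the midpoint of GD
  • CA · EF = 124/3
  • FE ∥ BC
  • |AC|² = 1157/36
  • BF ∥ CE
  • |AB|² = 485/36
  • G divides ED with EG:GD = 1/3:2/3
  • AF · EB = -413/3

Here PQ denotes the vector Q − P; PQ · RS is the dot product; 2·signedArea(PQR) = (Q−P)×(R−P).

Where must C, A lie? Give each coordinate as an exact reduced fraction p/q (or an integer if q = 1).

1. C_x = -8/3  [BF ∥ CE ∩ FE ∥ BC]
2. C_y = 32/3  [BF ∥ CE ∩ FE ∥ BC]
   → C = (-8/3, 32/3)
3. A_x = -5  [AF · EB = -413/3 ∩ CA · EF = 124/3]
4. A_y = 11/2  [AF · EB = -413/3 ∩ CA · EF = 124/3]
   → A = (-5, 11/2)

A = (-5, 11/2)
C = (-8/3, 32/3)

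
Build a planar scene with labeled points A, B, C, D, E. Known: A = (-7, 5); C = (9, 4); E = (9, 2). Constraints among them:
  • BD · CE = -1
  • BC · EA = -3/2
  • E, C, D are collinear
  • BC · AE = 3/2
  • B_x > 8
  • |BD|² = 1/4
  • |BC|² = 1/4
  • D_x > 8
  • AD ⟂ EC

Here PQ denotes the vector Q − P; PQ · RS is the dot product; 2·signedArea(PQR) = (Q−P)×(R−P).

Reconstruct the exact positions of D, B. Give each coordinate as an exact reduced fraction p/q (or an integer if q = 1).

1. D_x = 9  [E, C, D are collinear ∩ AD ⟂ EC]
2. D_y = 5  [E, C, D are collinear ∩ AD ⟂ EC]
   → D = (9, 5)
3. B_x = 9  [BC · EA = -3/2 ∩ BD · CE = -1]
4. B_y = 9/2  [BC · EA = -3/2 ∩ BD · CE = -1]
   → B = (9, 9/2)

B = (9, 9/2)
D = (9, 5)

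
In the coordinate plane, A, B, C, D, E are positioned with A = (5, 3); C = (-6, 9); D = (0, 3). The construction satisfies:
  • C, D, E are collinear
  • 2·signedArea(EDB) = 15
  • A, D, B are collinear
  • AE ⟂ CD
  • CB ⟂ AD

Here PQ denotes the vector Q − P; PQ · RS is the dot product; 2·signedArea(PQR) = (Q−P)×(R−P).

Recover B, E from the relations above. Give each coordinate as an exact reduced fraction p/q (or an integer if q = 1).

B = (-6, 3)
E = (5/2, 1/2)

1. B_x = -6  [A, D, B are collinear ∩ CB ⟂ AD]
2. B_y = 3  [A, D, B are collinear ∩ CB ⟂ AD]
   → B = (-6, 3)
3. E_x = 5/2  [C, D, E are collinear ∩ AE ⟂ CD]
4. E_y = 1/2  [C, D, E are collinear ∩ AE ⟂ CD]
   → E = (5/2, 1/2)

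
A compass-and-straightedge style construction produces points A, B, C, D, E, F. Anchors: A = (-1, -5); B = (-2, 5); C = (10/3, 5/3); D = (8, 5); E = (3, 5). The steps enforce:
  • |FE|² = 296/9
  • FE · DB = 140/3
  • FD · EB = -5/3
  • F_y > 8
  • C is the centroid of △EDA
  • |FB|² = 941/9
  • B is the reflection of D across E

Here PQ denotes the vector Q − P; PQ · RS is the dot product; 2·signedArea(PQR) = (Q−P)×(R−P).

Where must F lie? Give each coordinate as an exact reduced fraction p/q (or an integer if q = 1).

1. F_x = 23/3  [FD · EB = -5/3]
2. F_y = 25/3  [|FB|² = 941/9]
   → F = (23/3, 25/3)

F = (23/3, 25/3)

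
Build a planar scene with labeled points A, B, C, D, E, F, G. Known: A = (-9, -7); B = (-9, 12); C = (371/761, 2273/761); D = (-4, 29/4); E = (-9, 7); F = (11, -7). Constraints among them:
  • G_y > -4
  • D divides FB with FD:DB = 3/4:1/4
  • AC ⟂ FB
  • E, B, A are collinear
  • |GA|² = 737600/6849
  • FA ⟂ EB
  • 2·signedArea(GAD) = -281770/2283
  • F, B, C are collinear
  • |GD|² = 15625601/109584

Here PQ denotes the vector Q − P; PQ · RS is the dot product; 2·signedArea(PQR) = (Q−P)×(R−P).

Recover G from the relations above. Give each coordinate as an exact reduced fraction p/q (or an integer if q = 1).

1. G_x = 631/761  [line -57/4·x + 5·y + 275521/9132 = 0 ∩ |GA|² = 737600/6849]
2. G_y = -8381/2283  [line -57/4·x + 5·y + 275521/9132 = 0 ∩ |GA|² = 737600/6849]
   → G = (631/761, -8381/2283)

G = (631/761, -8381/2283)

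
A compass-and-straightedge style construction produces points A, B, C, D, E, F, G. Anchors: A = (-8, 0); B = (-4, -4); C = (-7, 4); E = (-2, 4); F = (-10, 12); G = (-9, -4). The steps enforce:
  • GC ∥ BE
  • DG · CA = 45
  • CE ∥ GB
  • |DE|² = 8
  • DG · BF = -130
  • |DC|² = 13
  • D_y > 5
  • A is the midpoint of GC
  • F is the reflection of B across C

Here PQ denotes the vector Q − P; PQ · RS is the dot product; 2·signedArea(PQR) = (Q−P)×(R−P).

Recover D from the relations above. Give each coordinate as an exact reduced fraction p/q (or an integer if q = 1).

1. D_x = -4  [DG · CA = 45 ∩ DG · BF = -130]
2. D_y = 6  [DG · CA = 45 ∩ DG · BF = -130]
   → D = (-4, 6)

D = (-4, 6)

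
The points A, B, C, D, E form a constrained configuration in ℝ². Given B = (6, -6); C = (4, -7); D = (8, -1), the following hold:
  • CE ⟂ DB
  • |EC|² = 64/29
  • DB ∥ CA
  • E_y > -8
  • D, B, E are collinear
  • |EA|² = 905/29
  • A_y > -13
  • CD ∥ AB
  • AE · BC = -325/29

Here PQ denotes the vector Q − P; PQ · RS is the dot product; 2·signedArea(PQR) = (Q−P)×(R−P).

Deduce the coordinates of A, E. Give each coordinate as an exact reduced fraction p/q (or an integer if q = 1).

A = (2, -12)
E = (156/29, -219/29)

1. A_x = 2  [CD ∥ AB ∩ DB ∥ CA]
2. A_y = -12  [CD ∥ AB ∩ DB ∥ CA]
   → A = (2, -12)
3. E_x = 156/29  [D, B, E are collinear ∩ CE ⟂ DB]
4. E_y = -219/29  [D, B, E are collinear ∩ CE ⟂ DB]
   → E = (156/29, -219/29)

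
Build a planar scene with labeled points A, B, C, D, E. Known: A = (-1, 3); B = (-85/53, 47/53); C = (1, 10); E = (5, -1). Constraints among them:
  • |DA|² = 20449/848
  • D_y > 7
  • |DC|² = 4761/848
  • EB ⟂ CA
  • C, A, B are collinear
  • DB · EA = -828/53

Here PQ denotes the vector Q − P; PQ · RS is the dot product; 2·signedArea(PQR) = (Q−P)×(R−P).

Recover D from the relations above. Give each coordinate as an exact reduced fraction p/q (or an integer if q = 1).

1. D_x = 37/106  [line 6·x + -4·y + 1526/53 = 0 ∩ |DA|² = 20449/848]
2. D_y = 1637/212  [line 6·x + -4·y + 1526/53 = 0 ∩ |DA|² = 20449/848]
   → D = (37/106, 1637/212)

D = (37/106, 1637/212)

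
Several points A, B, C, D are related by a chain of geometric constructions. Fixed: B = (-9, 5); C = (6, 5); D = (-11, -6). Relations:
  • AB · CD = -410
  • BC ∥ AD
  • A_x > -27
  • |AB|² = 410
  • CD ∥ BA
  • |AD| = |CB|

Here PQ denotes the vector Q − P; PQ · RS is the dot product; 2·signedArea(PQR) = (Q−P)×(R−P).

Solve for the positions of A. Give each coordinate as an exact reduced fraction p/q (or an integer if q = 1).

1. A_x = -26  [BC ∥ AD ∩ CD ∥ BA]
2. A_y = -6  [BC ∥ AD ∩ CD ∥ BA]
   → A = (-26, -6)

A = (-26, -6)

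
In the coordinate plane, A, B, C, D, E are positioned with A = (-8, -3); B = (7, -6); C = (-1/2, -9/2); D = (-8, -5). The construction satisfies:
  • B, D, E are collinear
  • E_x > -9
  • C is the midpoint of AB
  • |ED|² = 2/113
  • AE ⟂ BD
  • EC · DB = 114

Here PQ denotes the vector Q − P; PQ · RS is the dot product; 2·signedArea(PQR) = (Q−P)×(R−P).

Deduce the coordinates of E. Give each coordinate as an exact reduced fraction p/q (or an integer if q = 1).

E = (-919/113, -564/113)

1. E_x = -919/113  [B, D, E are collinear ∩ AE ⟂ BD]
2. E_y = -564/113  [B, D, E are collinear ∩ AE ⟂ BD]
   → E = (-919/113, -564/113)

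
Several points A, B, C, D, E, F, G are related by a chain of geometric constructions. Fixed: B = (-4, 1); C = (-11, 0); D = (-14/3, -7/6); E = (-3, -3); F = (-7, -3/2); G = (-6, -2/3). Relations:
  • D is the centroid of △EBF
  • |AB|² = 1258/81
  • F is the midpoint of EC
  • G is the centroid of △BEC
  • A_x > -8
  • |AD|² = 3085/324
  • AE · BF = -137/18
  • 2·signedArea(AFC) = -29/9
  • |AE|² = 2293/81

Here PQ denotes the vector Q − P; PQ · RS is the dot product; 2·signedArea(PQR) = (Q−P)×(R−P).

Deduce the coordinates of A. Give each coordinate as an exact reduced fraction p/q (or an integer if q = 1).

A = (-23/3, -4/9)

1. A_x = -23/3  [AE · BF = -137/18 ∩ 2·signedArea(AFC) = -29/9]
2. A_y = -4/9  [AE · BF = -137/18 ∩ 2·signedArea(AFC) = -29/9]
   → A = (-23/3, -4/9)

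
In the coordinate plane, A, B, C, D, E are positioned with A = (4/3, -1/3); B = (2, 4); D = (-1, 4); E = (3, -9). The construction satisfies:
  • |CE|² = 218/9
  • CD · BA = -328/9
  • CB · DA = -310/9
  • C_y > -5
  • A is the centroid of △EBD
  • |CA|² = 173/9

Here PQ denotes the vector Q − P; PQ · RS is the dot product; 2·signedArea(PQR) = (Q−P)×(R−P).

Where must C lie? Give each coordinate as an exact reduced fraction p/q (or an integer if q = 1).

1. C_x = 2/3  [CD · BA = -328/9 ∩ CB · DA = -310/9]
2. C_y = -14/3  [CD · BA = -328/9 ∩ CB · DA = -310/9]
   → C = (2/3, -14/3)

C = (2/3, -14/3)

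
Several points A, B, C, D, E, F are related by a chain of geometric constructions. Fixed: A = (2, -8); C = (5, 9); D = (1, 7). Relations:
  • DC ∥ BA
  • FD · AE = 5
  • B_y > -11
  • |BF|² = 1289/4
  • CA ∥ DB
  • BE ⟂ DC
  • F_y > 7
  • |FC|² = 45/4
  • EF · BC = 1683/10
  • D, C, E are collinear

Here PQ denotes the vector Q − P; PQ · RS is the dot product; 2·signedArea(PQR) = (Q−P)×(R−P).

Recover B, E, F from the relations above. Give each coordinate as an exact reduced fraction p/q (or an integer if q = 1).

1. B_x = -2  [DC ∥ BA ∩ CA ∥ DB]
2. B_y = -10  [DC ∥ BA ∩ CA ∥ DB]
   → B = (-2, -10)
3. E_x = -41/5  [D, C, E are collinear ∩ BE ⟂ DC]
4. E_y = 12/5  [D, C, E are collinear ∩ BE ⟂ DC]
   → E = (-41/5, 12/5)
5. F_x = 2  [FD · AE = 5 ∩ EF · BC = 1683/10]
6. F_y = 15/2  [FD · AE = 5 ∩ EF · BC = 1683/10]
   → F = (2, 15/2)

B = (-2, -10)
E = (-41/5, 12/5)
F = (2, 15/2)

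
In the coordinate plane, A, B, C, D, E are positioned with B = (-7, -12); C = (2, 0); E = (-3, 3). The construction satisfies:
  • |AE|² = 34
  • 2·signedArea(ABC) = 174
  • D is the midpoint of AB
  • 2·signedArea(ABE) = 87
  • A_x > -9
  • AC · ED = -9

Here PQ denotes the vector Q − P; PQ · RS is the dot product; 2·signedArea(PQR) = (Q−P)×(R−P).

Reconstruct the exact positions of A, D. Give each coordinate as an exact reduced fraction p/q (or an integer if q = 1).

A = (-8, 6)
D = (-15/2, -3)

1. A_x = -8  [2·signedArea(ABE) = 87 ∩ 2·signedArea(ABC) = 174]
2. A_y = 6  [2·signedArea(ABE) = 87 ∩ 2·signedArea(ABC) = 174]
   → A = (-8, 6)
3. D_x = -15/2  [D is the midpoint of AB]
4. D_y = -3  [D is the midpoint of AB]
   → D = (-15/2, -3)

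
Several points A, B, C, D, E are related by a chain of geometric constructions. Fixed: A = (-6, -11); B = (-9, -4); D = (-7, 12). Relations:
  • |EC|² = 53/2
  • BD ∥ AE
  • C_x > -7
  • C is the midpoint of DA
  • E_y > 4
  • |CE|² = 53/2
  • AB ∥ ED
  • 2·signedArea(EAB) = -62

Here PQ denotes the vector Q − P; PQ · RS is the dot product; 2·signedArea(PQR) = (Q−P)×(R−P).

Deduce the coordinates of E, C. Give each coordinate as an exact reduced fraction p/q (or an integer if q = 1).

1. E_x = -4  [AB ∥ ED ∩ BD ∥ AE]
2. E_y = 5  [AB ∥ ED ∩ BD ∥ AE]
   → E = (-4, 5)
3. C_x = -13/2  [C is the midpoint of DA]
4. C_y = 1/2  [C is the midpoint of DA]
   → C = (-13/2, 1/2)

C = (-13/2, 1/2)
E = (-4, 5)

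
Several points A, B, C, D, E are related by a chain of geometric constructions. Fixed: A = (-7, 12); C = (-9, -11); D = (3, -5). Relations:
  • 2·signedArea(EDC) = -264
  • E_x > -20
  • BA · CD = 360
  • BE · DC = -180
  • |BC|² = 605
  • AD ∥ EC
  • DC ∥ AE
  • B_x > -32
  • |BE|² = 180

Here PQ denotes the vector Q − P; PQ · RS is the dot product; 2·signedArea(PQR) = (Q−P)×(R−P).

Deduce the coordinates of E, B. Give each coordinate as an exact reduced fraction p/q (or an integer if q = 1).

B = (-31, 0)
E = (-19, 6)

1. E_x = -19  [AD ∥ EC ∩ DC ∥ AE]
2. E_y = 6  [AD ∥ EC ∩ DC ∥ AE]
   → E = (-19, 6)
3. B_x = -31  [line 12·x + 6·y + 372 = 0 ∩ |BE|² = 180]
4. B_y = 0  [line 12·x + 6·y + 372 = 0 ∩ |BE|² = 180]
   → B = (-31, 0)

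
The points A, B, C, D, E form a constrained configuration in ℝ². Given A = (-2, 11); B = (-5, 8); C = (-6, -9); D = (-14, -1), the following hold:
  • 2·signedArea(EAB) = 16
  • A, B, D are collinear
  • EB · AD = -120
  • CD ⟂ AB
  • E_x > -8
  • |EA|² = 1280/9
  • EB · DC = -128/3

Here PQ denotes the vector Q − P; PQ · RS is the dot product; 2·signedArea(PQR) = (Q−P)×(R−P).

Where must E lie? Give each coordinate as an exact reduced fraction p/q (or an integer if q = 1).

1. E_x = -22/3  [2·signedArea(EAB) = 16 ∩ EB · AD = -120]
2. E_y = 1/3  [2·signedArea(EAB) = 16 ∩ EB · AD = -120]
   → E = (-22/3, 1/3)

E = (-22/3, 1/3)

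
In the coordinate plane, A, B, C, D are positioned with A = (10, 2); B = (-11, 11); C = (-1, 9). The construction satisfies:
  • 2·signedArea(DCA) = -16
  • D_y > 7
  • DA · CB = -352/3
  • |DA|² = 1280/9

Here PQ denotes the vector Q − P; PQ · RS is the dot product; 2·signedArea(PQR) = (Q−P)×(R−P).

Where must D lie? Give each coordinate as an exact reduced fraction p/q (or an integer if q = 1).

D = (-2/3, 22/3)

1. D_x = -2/3  [DA · CB = -352/3 ∩ 2·signedArea(DCA) = -16]
2. D_y = 22/3  [DA · CB = -352/3 ∩ 2·signedArea(DCA) = -16]
   → D = (-2/3, 22/3)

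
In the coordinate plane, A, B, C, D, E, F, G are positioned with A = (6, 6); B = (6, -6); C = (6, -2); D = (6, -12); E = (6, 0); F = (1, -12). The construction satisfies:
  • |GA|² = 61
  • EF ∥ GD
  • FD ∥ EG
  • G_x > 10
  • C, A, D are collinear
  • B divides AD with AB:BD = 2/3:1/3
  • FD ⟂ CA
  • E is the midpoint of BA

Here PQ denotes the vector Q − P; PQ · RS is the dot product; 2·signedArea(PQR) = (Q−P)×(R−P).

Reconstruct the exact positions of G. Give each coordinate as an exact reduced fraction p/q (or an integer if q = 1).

G = (11, 0)

1. G_x = 11  [EF ∥ GD ∩ FD ∥ EG]
2. G_y = 0  [EF ∥ GD ∩ FD ∥ EG]
   → G = (11, 0)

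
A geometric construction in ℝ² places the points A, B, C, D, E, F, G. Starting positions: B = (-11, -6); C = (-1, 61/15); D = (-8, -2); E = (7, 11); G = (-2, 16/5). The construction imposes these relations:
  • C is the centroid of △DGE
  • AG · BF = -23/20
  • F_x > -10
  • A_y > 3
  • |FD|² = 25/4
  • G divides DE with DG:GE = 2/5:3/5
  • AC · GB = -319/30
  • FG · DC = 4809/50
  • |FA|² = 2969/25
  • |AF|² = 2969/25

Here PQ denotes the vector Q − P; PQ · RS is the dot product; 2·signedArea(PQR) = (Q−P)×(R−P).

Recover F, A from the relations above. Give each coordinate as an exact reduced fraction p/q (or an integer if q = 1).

1. F_x = -19/2  [line -7·x + -91/15·y + -2723/30 = 0 ∩ |FD|² = 25/4]
2. F_y = -4  [line -7·x + -91/15·y + -2723/30 = 0 ∩ |FD|² = 25/4]
   → F = (-19/2, -4)
3. A_x = -3/2  [AC · GB = -319/30 ∩ AG · BF = -23/20]
4. A_y = 17/5  [AC · GB = -319/30 ∩ AG · BF = -23/20]
   → A = (-3/2, 17/5)

A = (-3/2, 17/5)
F = (-19/2, -4)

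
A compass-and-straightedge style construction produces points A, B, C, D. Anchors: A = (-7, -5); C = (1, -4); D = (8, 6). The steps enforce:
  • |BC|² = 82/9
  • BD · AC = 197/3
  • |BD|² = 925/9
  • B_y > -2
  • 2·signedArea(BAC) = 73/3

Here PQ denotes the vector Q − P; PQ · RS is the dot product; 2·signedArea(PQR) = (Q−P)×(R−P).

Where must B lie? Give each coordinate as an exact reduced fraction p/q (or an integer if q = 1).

1. B_x = 2/3  [BD · AC = 197/3 ∩ 2·signedArea(BAC) = 73/3]
2. B_y = -1  [BD · AC = 197/3 ∩ 2·signedArea(BAC) = 73/3]
   → B = (2/3, -1)

B = (2/3, -1)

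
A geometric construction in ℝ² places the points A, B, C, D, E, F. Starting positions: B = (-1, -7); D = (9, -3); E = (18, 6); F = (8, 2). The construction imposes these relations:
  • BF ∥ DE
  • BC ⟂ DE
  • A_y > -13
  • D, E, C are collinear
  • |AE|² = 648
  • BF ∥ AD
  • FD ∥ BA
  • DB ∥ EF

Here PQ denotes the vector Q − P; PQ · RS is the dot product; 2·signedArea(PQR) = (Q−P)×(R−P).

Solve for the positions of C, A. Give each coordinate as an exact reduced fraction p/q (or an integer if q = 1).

A = (0, -12)
C = (2, -10)

1. C_x = 2  [D, E, C are collinear ∩ BC ⟂ DE]
2. C_y = -10  [D, E, C are collinear ∩ BC ⟂ DE]
   → C = (2, -10)
3. A_x = 0  [BF ∥ AD ∩ FD ∥ BA]
4. A_y = -12  [BF ∥ AD ∩ FD ∥ BA]
   → A = (0, -12)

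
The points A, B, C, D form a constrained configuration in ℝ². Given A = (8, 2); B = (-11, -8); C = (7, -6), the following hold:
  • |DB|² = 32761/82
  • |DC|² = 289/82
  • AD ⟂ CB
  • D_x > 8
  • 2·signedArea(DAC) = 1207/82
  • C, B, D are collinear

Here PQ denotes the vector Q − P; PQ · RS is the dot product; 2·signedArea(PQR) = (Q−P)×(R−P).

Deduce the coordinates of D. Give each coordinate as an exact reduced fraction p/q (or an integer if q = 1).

D = (727/82, -475/82)

1. D_x = 727/82  [C, B, D are collinear ∩ AD ⟂ CB]
2. D_y = -475/82  [C, B, D are collinear ∩ AD ⟂ CB]
   → D = (727/82, -475/82)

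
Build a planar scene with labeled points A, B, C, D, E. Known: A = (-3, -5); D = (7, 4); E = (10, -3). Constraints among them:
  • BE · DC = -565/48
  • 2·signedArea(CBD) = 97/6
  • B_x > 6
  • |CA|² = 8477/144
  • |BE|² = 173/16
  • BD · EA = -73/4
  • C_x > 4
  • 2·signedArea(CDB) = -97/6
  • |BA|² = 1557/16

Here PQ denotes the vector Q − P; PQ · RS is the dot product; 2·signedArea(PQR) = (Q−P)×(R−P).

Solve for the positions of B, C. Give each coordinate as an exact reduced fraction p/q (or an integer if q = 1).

B = (27/4, -7/2)
C = (55/12, -23/6)

1. B_x = 27/4  [line 13·x + 2·y + -323/4 = 0 ∩ |BA|² = 1557/16]
2. B_y = -7/2  [line 13·x + 2·y + -323/4 = 0 ∩ |BA|² = 1557/16]
   → B = (27/4, -7/2)
3. C_x = 55/12  [BE · DC = -565/48 ∩ 2·signedArea(CBD) = 97/6]
4. C_y = -23/6  [BE · DC = -565/48 ∩ 2·signedArea(CBD) = 97/6]
   → C = (55/12, -23/6)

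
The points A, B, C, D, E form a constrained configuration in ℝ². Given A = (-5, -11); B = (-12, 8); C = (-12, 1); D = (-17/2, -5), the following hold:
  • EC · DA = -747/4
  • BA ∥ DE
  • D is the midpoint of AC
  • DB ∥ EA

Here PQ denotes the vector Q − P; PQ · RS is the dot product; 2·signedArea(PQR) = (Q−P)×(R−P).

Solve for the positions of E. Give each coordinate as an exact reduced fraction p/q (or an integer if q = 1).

E = (-3/2, -24)

1. E_x = -3/2  [DB ∥ EA ∩ BA ∥ DE]
2. E_y = -24  [DB ∥ EA ∩ BA ∥ DE]
   → E = (-3/2, -24)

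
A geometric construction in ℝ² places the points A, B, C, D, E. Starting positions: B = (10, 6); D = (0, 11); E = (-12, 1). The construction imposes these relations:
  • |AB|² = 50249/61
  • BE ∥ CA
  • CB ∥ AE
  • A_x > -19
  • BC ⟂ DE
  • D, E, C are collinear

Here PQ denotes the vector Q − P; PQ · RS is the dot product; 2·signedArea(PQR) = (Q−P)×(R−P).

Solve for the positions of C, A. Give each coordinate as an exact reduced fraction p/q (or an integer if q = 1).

A = (-1132/61, 541/61)
C = (210/61, 846/61)

1. C_x = 210/61  [D, E, C are collinear ∩ BC ⟂ DE]
2. C_y = 846/61  [D, E, C are collinear ∩ BC ⟂ DE]
   → C = (210/61, 846/61)
3. A_x = -1132/61  [CB ∥ AE ∩ BE ∥ CA]
4. A_y = 541/61  [CB ∥ AE ∩ BE ∥ CA]
   → A = (-1132/61, 541/61)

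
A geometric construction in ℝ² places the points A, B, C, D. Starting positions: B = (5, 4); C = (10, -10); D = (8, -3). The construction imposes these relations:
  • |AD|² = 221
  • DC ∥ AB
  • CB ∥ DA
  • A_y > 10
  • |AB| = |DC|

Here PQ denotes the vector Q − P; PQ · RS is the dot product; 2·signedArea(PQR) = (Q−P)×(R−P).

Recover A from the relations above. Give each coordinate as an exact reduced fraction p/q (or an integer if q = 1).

1. A_x = 3  [DC ∥ AB ∩ CB ∥ DA]
2. A_y = 11  [DC ∥ AB ∩ CB ∥ DA]
   → A = (3, 11)

A = (3, 11)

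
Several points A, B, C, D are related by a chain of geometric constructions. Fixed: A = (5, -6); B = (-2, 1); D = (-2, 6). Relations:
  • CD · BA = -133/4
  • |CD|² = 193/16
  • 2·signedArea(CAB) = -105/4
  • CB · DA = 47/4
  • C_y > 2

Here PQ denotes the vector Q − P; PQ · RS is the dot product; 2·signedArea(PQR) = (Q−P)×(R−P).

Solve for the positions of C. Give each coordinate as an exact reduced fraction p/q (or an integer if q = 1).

C = (-1/4, 3)

1. C_x = -1/4  [CB · DA = 47/4 ∩ 2·signedArea(CAB) = -105/4]
2. C_y = 3  [CB · DA = 47/4 ∩ 2·signedArea(CAB) = -105/4]
   → C = (-1/4, 3)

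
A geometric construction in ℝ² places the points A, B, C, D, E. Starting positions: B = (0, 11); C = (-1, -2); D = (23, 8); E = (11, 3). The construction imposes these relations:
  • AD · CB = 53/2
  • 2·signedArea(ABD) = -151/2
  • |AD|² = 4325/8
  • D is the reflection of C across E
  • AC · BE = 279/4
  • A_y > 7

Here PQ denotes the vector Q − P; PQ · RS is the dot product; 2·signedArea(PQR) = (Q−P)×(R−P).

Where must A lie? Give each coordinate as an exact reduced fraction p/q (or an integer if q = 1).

A = (-1/4, 31/4)

1. A_x = -1/4  [AC · BE = 279/4 ∩ AD · CB = 53/2]
2. A_y = 31/4  [AC · BE = 279/4 ∩ AD · CB = 53/2]
   → A = (-1/4, 31/4)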